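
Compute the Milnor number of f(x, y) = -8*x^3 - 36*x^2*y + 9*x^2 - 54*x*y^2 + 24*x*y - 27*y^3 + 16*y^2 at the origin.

The Hessian of f at 0 is [[18, 24], [24, 32]] with rank 1, so corank 1. A Groebner basis of the Jacobian ideal J(f) in C{x,y} is {y^2, x + 4*y/3}; counting standard monomials gives mu = 2. Corank 1: A-series; mu = 2 gives A_2.

2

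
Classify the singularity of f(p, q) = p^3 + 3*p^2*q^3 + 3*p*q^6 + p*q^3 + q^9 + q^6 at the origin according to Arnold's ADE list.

The Hessian of f at 0 is [[0, 0], [0, 0]] with rank 0, so corank 2. A Groebner basis of the Jacobian ideal J(f) in C{p,q} is {p^3, p*q^2, 3*p^2 + q^3}; counting standard monomials gives mu = 7. Corank 2; j^3 = p^3 is a perfect cube, so E-series; the 4-jet and mu = 7 give E_7.

E_{7}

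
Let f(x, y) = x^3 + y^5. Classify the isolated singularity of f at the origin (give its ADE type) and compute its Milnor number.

Type E_{8}, Milnor number mu = 8.

The Hessian of f at 0 has rank 0. Corank 2; j^3 = x^3 is a perfect cube, so E-series; the 5-jet and mu = 8 give E_8.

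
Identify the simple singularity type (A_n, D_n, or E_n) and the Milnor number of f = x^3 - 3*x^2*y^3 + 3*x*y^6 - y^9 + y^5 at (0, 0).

Type E_8, Milnor number mu = 8.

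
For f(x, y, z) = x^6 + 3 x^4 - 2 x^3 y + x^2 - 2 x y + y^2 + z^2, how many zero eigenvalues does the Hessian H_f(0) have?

1

Hessian at 0 has rank 2.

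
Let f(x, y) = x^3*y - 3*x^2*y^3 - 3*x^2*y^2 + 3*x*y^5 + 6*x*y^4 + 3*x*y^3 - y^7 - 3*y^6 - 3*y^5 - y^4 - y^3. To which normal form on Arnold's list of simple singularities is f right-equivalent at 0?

E7

The Hessian of f at 0 is [[0, 0], [0, 0]] with rank 0, so corank 2. A Groebner basis of the Jacobian ideal J(f) in C{x,y} is {x^3 - 3*x*y^2 - 3*y^2, x^2*y - 2*x*y^2, y^3}; counting standard monomials gives mu = 7. Corank 2; j^3 = -y^3 is a perfect cube, so E-series; the 4-jet and mu = 7 give E_7.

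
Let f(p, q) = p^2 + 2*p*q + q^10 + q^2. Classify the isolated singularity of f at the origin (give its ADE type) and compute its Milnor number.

Type A9, Milnor number mu = 9.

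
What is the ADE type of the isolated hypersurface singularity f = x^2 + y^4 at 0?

A3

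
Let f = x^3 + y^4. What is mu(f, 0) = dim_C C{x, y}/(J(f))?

6

The Hessian of f at 0 is [[0, 0], [0, 0]] with rank 0, so corank 2. A Groebner basis of the Jacobian ideal J(f) in C{x,y} is {y^3, x^2}; counting standard monomials gives mu = 6. Corank 2; j^3 = x^3 is a perfect cube, so E-series; the 4-jet and mu = 6 give E_6.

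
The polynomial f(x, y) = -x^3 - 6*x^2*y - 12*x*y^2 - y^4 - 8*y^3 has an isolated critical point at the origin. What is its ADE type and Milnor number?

Type E_6, Milnor number mu = 6.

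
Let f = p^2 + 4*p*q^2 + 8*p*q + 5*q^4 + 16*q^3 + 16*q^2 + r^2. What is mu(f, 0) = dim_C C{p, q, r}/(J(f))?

3

The Hessian of f at 0 is [[2, 8, 0], [8, 32, 0], [0, 0, 2]] with rank 2, so corank 1. A Groebner basis of the Jacobian ideal J(f) in C{p,q,r} is {p^2 + 8*p + 32*q, p*q - 2*p - 8*q, p/2 + q^2 + 2*q, r}; counting standard monomials gives mu = 3. Corank 1: A-series; mu = 3 gives A_3.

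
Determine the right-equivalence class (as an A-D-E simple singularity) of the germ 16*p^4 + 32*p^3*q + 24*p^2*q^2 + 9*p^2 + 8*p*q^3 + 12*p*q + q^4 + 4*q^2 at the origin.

A3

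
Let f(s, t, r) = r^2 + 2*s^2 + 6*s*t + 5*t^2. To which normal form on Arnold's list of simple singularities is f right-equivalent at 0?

The Hessian of f at 0 has rank 3. Corank 0: nondegenerate Morse point, so A_1.

A_{1}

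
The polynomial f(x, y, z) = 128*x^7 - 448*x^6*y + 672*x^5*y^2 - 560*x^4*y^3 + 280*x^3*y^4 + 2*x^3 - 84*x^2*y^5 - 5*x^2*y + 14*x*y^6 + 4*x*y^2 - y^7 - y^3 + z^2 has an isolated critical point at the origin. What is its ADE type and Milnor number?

Type D8, Milnor number mu = 8.

The Hessian of f at 0 is [[0, 0, 0], [0, 0, 0], [0, 0, 2]] with rank 1, so corank 2. A Groebner basis of the Jacobian ideal J(f) in C{x,y,z} is {-x*y/14 + y^6 + y^2/14, x*y^2 - y^3, x^2 - 3*x*y/2 + y^2/2, z}; counting standard monomials gives mu = 8. Corank 2; j^3 = (x - y)^2*(2*x - y) has shape L^2 M (L != M), so D-series; mu = 8 gives D_8.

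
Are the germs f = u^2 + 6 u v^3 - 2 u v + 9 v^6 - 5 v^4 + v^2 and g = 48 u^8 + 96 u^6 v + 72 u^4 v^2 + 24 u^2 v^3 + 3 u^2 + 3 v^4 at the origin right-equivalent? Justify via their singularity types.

The Hessian of f at 0 is [[2, -2], [-2, 2]] with rank 1, so corank 1. A Groebner basis of the Jacobian ideal J(f) in C{u,v} is {v^3, u - v}; counting standard monomials gives mu = 3. Corank 1: A-series; mu = 3 gives A_3. The Hessian of g at 0 is [[6, 0], [0, 0]] with rank 1, so corank 1. A Groebner basis of the Jacobian ideal J(g) in C{u,v} is {v^3, u}; counting standard monomials gives mu = 3. Corank 1: A-series; mu = 3 gives A_3. Both have type A_3, hence right-equivalent.

Yes.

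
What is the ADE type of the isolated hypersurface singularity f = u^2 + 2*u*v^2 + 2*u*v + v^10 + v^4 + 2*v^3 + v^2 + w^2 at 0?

A_9

The Hessian of f at 0 has rank 2. Corank 1: A-series; mu = 9 gives A_9.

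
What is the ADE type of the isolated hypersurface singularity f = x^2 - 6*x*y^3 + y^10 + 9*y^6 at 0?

A_{9}

The Hessian of f at 0 has rank 1. Corank 1: A-series; mu = 9 gives A_9.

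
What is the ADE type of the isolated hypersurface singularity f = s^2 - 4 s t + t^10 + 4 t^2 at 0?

A_9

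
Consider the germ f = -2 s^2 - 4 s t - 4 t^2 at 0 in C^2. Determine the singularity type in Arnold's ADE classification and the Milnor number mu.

The Hessian of f at 0 is [[-4, -4], [-4, -8]] with rank 2, so corank 0. A Groebner basis of the Jacobian ideal J(f) in C{s,t} is {s, t}; counting standard monomials gives mu = 1. Corank 0: nondegenerate Morse point, so A_1.

Type A1, Milnor number mu = 1.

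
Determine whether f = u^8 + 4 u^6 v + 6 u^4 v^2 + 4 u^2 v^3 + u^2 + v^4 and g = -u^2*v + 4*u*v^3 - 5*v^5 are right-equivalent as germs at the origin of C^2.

The Hessian of f at 0 has rank 1. Corank 1: A-series; mu = 3 gives A_3. The Hessian of g at 0 has rank 0. Corank 2; j^3 = -u^2*v has shape L^2 M (L != M), so D-series; mu = 6 gives D_6. f is A_3 but g is D_6, hence not right-equivalent.

No.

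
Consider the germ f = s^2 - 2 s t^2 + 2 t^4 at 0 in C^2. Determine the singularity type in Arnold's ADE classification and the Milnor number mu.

Type A_3, Milnor number mu = 3.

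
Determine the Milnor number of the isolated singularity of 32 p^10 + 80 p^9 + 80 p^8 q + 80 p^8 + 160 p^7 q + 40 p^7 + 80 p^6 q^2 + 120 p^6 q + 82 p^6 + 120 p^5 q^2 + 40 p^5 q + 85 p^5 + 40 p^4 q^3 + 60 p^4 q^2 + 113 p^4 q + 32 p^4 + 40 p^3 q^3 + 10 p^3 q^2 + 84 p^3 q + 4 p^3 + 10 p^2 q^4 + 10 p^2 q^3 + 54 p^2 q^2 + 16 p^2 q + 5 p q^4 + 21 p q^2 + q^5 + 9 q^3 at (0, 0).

The Hessian of f at 0 has rank 0. Corank 2; j^3 = (p + q)*(2*p + 3*q)^2 has shape L^2 M (L != M), so D-series; mu = 6 gives D_6.

6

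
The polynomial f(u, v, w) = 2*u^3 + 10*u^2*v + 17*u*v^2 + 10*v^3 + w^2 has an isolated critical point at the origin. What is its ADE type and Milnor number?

Type D_4, Milnor number mu = 4.

The Hessian of f at 0 has rank 1. Corank 2; j^3 = (u + 2*v)*(2*u^2 + 6*u*v + 5*v^2) splits into three distinct lines over C (the quadratic factor has nonzero discriminant), so D_4.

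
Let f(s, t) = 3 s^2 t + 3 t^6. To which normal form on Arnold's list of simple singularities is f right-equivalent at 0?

D7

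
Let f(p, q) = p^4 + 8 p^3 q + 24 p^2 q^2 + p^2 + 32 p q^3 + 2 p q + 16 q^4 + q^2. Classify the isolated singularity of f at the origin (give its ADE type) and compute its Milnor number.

Type A_3, Milnor number mu = 3.

The Hessian of f at 0 has rank 1. Corank 1: A-series; mu = 3 gives A_3.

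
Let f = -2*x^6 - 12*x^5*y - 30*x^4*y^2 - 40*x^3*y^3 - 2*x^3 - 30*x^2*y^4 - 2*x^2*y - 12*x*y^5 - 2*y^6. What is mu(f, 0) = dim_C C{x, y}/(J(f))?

The Hessian of f at 0 has rank 0. Corank 2; j^3 = -2*x^2*(x + y) has shape L^2 M (L != M), so D-series; mu = 7 gives D_7.

7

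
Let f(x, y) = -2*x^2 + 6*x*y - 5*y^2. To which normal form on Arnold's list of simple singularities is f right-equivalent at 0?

A1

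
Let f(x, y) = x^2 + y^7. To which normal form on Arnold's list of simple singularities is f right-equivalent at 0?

The Hessian of f at 0 has rank 1. Corank 1: A-series; mu = 6 gives A_6.

A_{6}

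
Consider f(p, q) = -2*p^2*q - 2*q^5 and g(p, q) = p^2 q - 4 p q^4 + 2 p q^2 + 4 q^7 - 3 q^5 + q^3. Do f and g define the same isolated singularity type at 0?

The Hessian of f at 0 has rank 0. Corank 2; j^3 = -2*p^2*q has shape L^2 M (L != M), so D-series; mu = 6 gives D_6. The Hessian of g at 0 has rank 0. Corank 2; j^3 = q*(p + q)^2 has shape L^2 M (L != M), so D-series; mu = 6 gives D_6. Both have type D_6, hence right-equivalent.

Yes.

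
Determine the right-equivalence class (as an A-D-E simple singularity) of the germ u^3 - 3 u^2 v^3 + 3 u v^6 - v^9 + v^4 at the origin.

The Hessian of f at 0 is [[0, 0], [0, 0]] with rank 0, so corank 2. A Groebner basis of the Jacobian ideal J(f) in C{u,v} is {v^3, u^2}; counting standard monomials gives mu = 6. Corank 2; j^3 = u^3 is a perfect cube, so E-series; the 4-jet and mu = 6 give E_6.

E6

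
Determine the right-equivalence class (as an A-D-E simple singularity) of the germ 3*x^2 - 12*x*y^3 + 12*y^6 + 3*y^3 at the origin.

A2

The Hessian of f at 0 is [[6, 0], [0, 0]] with rank 1, so corank 1. A Groebner basis of the Jacobian ideal J(f) in C{x,y} is {y^2, x}; counting standard monomials gives mu = 2. Corank 1: A-series; mu = 2 gives A_2.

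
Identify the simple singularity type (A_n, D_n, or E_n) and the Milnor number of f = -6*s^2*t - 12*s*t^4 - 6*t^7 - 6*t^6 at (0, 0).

Type D_{7}, Milnor number mu = 7.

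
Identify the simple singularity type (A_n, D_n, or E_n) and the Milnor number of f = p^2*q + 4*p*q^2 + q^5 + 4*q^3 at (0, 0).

Type D6, Milnor number mu = 6.

The Hessian of f at 0 is [[0, 0], [0, 0]] with rank 0, so corank 2. A Groebner basis of the Jacobian ideal J(f) in C{p,q} is {p^2/5 + q^4 - 4*q^2/5, p^3 + 8*q^3, p*q + 2*q^2}; counting standard monomials gives mu = 6. Corank 2; j^3 = q*(p + 2*q)^2 has shape L^2 M (L != M), so D-series; mu = 6 gives D_6.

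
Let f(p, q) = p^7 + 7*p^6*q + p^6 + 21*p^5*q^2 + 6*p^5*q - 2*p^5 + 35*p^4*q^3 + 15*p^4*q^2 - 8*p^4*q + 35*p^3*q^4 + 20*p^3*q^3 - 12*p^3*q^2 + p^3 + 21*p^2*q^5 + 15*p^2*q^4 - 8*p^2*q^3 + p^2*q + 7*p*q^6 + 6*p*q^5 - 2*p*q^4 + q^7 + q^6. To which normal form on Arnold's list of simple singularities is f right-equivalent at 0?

D_{7}

The Hessian of f at 0 is [[0, 0], [0, 0]] with rank 0, so corank 2. A Groebner basis of the Jacobian ideal J(f) in C{p,q} is {-p^2 - p*q + q^4, p^3, p^2*q, p^2/6 + p*q^2}; counting standard monomials gives mu = 7. Corank 2; j^3 = p^2*(p + q) has shape L^2 M (L != M), so D-series; mu = 7 gives D_7.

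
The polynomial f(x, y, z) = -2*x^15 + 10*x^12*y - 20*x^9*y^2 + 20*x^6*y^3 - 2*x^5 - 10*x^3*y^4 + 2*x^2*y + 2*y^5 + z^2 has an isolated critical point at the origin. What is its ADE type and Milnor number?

Type D_6, Milnor number mu = 6.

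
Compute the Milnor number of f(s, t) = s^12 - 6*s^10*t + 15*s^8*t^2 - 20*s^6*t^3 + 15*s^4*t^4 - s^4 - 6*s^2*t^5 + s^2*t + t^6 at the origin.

7

The Hessian of f at 0 has rank 0. Corank 2; j^3 = s^2*t has shape L^2 M (L != M), so D-series; mu = 7 gives D_7.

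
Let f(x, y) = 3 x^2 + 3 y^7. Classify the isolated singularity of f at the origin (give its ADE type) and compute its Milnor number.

Type A_6, Milnor number mu = 6.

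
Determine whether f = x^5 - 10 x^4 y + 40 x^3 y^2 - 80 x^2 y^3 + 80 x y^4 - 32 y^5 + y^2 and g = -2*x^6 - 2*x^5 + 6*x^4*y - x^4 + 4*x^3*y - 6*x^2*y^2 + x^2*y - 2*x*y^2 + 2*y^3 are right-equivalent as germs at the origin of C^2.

No.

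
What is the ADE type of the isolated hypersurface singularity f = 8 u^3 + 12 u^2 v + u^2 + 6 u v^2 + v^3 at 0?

A_{2}

The Hessian of f at 0 has rank 1. Corank 1: A-series; mu = 2 gives A_2.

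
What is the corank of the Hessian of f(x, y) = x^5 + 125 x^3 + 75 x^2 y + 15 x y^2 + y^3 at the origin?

2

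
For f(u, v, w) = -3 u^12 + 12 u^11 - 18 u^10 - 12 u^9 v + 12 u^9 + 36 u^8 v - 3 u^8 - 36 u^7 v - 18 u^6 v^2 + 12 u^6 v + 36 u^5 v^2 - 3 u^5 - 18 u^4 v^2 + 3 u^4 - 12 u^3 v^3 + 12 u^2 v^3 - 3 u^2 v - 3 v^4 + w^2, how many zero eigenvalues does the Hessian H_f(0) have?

2

Hessian at 0 has rank 1.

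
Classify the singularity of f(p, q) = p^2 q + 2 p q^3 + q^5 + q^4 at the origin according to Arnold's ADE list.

D_5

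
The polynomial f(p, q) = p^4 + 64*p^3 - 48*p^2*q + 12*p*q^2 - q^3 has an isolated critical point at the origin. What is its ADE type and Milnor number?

Type E_{6}, Milnor number mu = 6.

The Hessian of f at 0 is [[0, 0], [0, 0]] with rank 0, so corank 2. A Groebner basis of the Jacobian ideal J(f) in C{p,q} is {q^4, p*q^2 - q^3/6, p^2 - p*q/2 + q^2/16}; counting standard monomials gives mu = 6. Corank 2; j^3 = (4*p - q)^3 is a perfect cube, so E-series; the 4-jet and mu = 6 give E_6.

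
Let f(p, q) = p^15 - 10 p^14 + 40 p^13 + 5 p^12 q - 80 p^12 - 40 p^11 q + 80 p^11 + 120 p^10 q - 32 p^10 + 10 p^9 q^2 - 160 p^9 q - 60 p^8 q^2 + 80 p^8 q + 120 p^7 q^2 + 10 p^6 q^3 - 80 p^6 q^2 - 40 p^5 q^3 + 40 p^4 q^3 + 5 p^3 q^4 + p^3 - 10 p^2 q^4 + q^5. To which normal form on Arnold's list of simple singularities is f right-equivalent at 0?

E_8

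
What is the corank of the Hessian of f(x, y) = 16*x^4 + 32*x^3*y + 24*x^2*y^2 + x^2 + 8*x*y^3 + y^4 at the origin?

1

Hessian at 0 has rank 1.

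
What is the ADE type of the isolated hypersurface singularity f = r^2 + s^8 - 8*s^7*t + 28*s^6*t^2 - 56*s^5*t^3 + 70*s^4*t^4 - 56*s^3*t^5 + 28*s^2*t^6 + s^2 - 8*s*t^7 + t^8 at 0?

A_7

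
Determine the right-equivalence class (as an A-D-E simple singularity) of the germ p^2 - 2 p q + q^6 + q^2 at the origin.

A_5

The Hessian of f at 0 is [[2, -2], [-2, 2]] with rank 1, so corank 1. A Groebner basis of the Jacobian ideal J(f) in C{p,q} is {q^5, p - q}; counting standard monomials gives mu = 5. Corank 1: A-series; mu = 5 gives A_5.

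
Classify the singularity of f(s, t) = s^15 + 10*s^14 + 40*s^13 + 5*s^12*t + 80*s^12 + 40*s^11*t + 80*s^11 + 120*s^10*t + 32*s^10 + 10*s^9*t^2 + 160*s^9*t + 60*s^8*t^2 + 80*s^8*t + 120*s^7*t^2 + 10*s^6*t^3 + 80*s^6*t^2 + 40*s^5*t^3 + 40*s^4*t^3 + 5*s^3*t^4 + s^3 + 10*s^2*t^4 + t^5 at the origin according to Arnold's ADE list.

E_8

The Hessian of f at 0 has rank 0. Corank 2; j^3 = s^3 is a perfect cube, so E-series; the 5-jet and mu = 8 give E_8.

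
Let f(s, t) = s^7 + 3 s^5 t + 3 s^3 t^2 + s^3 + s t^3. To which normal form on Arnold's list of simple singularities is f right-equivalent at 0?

The Hessian of f at 0 is [[0, 0], [0, 0]] with rank 0, so corank 2. A Groebner basis of the Jacobian ideal J(f) in C{s,t} is {s^3, s*t^2, 3*s^2 + t^3}; counting standard monomials gives mu = 7. Corank 2; j^3 = s^3 is a perfect cube, so E-series; the 4-jet and mu = 7 give E_7.

E_7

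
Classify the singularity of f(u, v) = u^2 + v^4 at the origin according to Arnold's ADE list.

A3

The Hessian of f at 0 has rank 1. Corank 1: A-series; mu = 3 gives A_3.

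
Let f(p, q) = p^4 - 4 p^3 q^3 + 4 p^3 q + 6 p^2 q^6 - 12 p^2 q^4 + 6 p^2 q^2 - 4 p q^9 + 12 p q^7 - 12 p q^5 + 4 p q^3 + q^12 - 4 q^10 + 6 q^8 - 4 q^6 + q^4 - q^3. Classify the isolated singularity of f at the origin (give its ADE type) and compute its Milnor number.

Type E6, Milnor number mu = 6.

The Hessian of f at 0 has rank 0. Corank 2; j^3 = -q^3 is a perfect cube, so E-series; the 4-jet and mu = 6 give E_6.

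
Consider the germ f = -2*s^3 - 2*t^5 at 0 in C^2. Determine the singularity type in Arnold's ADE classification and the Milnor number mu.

Type E_{8}, Milnor number mu = 8.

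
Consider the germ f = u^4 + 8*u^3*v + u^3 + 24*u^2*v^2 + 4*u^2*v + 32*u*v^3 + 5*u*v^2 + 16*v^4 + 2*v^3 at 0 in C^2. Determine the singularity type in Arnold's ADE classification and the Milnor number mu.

Type D_5, Milnor number mu = 5.

The Hessian of f at 0 is [[0, 0], [0, 0]] with rank 0, so corank 2. A Groebner basis of the Jacobian ideal J(f) in C{u,v} is {u*v^2 + u*v/4 + v^2/4, -u*v/4 + v^3 - v^2/4, u^2 + 3*u*v + 2*v^2}; counting standard monomials gives mu = 5. Corank 2; j^3 = (u + v)^2*(u + 2*v) has shape L^2 M (L != M), so D-series; mu = 5 gives D_5.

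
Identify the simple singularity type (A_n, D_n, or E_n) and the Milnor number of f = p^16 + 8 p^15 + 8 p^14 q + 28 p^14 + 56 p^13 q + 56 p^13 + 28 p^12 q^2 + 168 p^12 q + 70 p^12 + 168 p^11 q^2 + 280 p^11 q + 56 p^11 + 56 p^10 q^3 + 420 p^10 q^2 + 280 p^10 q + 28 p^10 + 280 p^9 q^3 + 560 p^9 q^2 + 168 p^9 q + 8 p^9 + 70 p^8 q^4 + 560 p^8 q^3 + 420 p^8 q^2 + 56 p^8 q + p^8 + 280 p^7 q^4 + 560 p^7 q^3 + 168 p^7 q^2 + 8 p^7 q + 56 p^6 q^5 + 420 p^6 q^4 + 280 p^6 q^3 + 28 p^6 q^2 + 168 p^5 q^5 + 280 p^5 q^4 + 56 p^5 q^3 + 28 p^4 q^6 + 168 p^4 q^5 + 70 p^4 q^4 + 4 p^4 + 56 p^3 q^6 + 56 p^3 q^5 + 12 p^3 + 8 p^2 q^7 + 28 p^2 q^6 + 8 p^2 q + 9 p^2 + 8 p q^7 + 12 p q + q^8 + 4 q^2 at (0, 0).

The Hessian of f at 0 is [[18, 12], [12, 8]] with rank 1, so corank 1. A Groebner basis of the Jacobian ideal J(f) in C{p,q} is {p*q^3 - 27*p*q^2/2 + 405*p*q/16 - 729*p/64 - 9*q^3/2 + 27*q^2/2 - 243*q/32, 189*p*q^2/4 - 1701*p*q/16 + 6561*p/128 + q^4 + 27*q^3/2 - 891*q^2/16 + 2187*q/64, p^2 + 3*p/2 + q}; counting standard monomials gives mu = 7. Corank 1: A-series; mu = 7 gives A_7.

Type A_{7}, Milnor number mu = 7.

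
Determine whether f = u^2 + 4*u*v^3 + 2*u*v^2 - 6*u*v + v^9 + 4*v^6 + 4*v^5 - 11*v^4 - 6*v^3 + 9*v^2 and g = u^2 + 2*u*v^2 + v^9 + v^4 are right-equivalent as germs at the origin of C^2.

Yes.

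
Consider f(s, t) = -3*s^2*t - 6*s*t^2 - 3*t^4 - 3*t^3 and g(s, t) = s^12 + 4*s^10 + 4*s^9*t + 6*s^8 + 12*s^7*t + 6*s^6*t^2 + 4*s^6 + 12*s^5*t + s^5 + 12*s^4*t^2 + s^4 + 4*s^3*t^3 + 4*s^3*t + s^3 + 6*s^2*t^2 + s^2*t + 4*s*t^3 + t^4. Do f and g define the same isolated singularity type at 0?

Yes.

The Hessian of f at 0 is [[0, 0], [0, 0]] with rank 0, so corank 2. A Groebner basis of the Jacobian ideal J(f) in C{s,t} is {s^3 - s^2/4 + t^2/4, s^2/4 + t^3 - t^2/4, s*t + t^2}; counting standard monomials gives mu = 5. Corank 2; j^3 = -3*t*(s + t)^2 has shape L^2 M (L != M), so D-series; mu = 5 gives D_5. The Hessian of g at 0 is [[0, 0], [0, 0]] with rank 0, so corank 2. A Groebner basis of the Jacobian ideal J(g) in C{s,t} is {s*t^2, -s*t/4 + t^3, s^2 + s*t}; counting standard monomials gives mu = 5. Corank 2; j^3 = s^2*(s + t) has shape L^2 M (L != M), so D-series; mu = 5 gives D_5. Both have type D_5, hence right-equivalent.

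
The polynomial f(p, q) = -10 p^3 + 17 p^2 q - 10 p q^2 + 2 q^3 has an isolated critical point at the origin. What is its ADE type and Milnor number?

Type D_{4}, Milnor number mu = 4.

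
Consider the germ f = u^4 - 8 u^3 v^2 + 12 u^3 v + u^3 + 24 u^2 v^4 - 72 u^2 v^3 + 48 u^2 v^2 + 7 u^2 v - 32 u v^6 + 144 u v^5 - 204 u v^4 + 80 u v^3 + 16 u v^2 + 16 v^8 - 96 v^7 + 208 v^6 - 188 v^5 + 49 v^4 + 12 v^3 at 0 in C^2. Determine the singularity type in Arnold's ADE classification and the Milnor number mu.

Type D_5, Milnor number mu = 5.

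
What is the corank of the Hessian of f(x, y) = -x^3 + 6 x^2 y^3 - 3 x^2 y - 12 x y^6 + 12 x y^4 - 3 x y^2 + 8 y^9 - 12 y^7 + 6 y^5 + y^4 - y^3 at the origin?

2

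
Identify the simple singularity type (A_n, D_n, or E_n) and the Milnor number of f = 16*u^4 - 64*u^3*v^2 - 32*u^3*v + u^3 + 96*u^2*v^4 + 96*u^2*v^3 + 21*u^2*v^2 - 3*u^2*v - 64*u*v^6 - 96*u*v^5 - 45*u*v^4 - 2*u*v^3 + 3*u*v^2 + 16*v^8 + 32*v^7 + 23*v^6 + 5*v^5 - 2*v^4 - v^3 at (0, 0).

The Hessian of f at 0 is [[0, 0], [0, 0]] with rank 0, so corank 2. A Groebner basis of the Jacobian ideal J(f) in C{u,v} is {u^3 + 3*u^2/2 - 3*u*v + 3*v^2/2, u^2*v + 2*u^2 - 4*u*v + 2*v^2, 5*u^2/2 + u*v^2 - 5*u*v + 5*v^2/2, 3*u^2 - 6*u*v + v^3 + 3*v^2}; counting standard monomials gives mu = 6. Corank 2; j^3 = (u - v)^3 is a perfect cube, so E-series; the 4-jet and mu = 6 give E_6.

Type E_6, Milnor number mu = 6.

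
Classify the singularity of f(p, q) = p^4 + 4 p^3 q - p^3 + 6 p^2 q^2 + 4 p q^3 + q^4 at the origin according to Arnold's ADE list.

The Hessian of f at 0 has rank 0. Corank 2; j^3 = -p^3 is a perfect cube, so E-series; the 4-jet and mu = 6 give E_6.

E_6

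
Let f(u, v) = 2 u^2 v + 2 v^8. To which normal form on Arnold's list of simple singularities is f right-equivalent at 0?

The Hessian of f at 0 has rank 0. Corank 2; j^3 = 2*u^2*v has shape L^2 M (L != M), so D-series; mu = 9 gives D_9.

D_{9}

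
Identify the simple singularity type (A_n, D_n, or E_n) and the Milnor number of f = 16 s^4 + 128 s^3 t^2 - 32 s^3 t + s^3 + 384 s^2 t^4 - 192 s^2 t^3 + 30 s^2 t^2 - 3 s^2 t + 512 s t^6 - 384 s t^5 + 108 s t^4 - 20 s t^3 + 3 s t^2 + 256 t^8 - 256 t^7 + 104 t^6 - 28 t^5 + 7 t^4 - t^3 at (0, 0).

The Hessian of f at 0 is [[0, 0], [0, 0]] with rank 0, so corank 2. A Groebner basis of the Jacobian ideal J(f) in C{s,t} is {s^3 - 3*s^2/4 + 3*s*t/2 - 3*t^2/4, s^2*t - s^2 + 2*s*t - t^2, -5*s^2/4 + s*t^2 + 5*s*t/2 - 5*t^2/4, -3*s^2/2 + 3*s*t + t^3 - 3*t^2/2}; counting standard monomials gives mu = 6. Corank 2; j^3 = (s - t)^3 is a perfect cube, so E-series; the 4-jet and mu = 6 give E_6.

Type E6, Milnor number mu = 6.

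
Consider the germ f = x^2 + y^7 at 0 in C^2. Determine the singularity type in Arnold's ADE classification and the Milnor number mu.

Type A_6, Milnor number mu = 6.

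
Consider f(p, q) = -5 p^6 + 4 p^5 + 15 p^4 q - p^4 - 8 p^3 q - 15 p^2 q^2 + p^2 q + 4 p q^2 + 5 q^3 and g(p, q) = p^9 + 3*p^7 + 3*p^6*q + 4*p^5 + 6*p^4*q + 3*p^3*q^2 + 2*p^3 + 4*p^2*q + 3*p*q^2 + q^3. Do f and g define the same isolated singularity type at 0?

The Hessian of f at 0 has rank 0. Corank 2; j^3 = q*(p^2 + 4*p*q + 5*q^2) splits into three distinct lines over C (the quadratic factor has nonzero discriminant), so D_4. The Hessian of g at 0 has rank 0. Corank 2; j^3 = (p + q)*(2*p^2 + 2*p*q + q^2) splits into three distinct lines over C (the quadratic factor has nonzero discriminant), so D_4. Both have type D_4, hence right-equivalent.

Yes.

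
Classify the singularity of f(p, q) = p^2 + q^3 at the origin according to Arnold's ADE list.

A_{2}

The Hessian of f at 0 has rank 1. Corank 1: A-series; mu = 2 gives A_2.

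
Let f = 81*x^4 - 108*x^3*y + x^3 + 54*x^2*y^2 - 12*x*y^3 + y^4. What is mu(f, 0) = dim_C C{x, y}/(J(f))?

6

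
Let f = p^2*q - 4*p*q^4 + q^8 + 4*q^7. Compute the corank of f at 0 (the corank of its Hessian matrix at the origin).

2

Hessian at 0 has rank 0.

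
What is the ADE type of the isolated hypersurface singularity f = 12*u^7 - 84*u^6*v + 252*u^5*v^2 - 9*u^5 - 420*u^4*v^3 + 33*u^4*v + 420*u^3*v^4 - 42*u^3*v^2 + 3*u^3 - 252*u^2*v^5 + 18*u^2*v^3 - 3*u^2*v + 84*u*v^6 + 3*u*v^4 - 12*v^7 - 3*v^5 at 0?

D_{6}

The Hessian of f at 0 is [[0, 0], [0, 0]] with rank 0, so corank 2. A Groebner basis of the Jacobian ideal J(f) in C{u,v} is {u*v/7 + v^4, u*v^2, u^2 - 5*u*v/7}; counting standard monomials gives mu = 6. Corank 2; j^3 = 3*u^2*(u - v) has shape L^2 M (L != M), so D-series; mu = 6 gives D_6.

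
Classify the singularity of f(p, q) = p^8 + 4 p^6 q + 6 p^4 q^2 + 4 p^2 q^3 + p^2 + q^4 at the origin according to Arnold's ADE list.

The Hessian of f at 0 has rank 1. Corank 1: A-series; mu = 3 gives A_3.

A_{3}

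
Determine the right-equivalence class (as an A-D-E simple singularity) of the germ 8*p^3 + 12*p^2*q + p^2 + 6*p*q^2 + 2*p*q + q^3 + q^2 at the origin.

A2

The Hessian of f at 0 is [[2, 2], [2, 2]] with rank 1, so corank 1. A Groebner basis of the Jacobian ideal J(f) in C{p,q} is {q^2, p + q}; counting standard monomials gives mu = 2. Corank 1: A-series; mu = 2 gives A_2.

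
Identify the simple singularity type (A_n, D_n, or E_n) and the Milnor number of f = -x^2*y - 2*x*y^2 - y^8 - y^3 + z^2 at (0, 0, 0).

Type D_{9}, Milnor number mu = 9.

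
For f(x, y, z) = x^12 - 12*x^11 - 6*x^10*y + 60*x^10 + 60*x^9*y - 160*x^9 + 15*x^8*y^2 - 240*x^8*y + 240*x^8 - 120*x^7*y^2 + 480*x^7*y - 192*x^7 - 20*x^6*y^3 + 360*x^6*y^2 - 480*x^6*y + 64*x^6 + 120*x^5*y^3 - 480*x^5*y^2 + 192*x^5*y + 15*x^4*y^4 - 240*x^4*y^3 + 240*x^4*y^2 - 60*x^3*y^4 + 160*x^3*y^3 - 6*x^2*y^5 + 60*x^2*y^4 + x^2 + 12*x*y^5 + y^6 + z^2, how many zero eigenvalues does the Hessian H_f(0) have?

The Hessian at 0 is [[2, 0, 0], [0, 0, 0], [0, 0, 2]] of rank 2; hence corank 1.

1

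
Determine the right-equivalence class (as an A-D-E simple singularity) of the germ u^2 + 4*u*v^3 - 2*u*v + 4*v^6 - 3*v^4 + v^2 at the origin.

A_{3}

The Hessian of f at 0 is [[2, -2], [-2, 2]] with rank 1, so corank 1. A Groebner basis of the Jacobian ideal J(f) in C{u,v} is {v^3, u - v}; counting standard monomials gives mu = 3. Corank 1: A-series; mu = 3 gives A_3.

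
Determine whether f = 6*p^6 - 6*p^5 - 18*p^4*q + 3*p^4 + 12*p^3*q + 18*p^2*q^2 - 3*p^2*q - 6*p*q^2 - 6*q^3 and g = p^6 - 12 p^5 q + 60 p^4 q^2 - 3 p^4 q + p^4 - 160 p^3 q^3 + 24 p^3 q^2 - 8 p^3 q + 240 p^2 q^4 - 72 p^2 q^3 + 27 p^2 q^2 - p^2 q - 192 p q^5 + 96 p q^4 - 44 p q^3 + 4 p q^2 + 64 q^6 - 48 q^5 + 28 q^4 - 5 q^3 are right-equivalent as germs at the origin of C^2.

Yes.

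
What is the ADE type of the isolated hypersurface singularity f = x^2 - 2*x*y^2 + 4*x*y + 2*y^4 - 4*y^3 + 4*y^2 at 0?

A_{3}

The Hessian of f at 0 has rank 1. Corank 1: A-series; mu = 3 gives A_3.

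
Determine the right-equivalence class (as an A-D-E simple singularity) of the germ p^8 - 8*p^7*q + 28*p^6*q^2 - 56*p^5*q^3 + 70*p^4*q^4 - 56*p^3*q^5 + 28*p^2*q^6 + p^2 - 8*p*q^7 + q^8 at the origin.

A7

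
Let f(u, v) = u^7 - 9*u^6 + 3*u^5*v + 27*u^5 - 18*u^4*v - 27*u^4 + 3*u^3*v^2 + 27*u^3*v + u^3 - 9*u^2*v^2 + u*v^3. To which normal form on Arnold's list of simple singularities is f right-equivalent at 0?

E7

The Hessian of f at 0 has rank 0. Corank 2; j^3 = u^3 is a perfect cube, so E-series; the 4-jet and mu = 7 give E_7.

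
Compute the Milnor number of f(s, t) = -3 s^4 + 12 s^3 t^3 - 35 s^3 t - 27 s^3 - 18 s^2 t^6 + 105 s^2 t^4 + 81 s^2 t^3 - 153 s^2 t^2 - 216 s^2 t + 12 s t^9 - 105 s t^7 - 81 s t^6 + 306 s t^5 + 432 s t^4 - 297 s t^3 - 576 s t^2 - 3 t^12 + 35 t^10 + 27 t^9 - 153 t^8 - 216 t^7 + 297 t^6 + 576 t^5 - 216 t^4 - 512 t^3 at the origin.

The Hessian of f at 0 has rank 0. Corank 2; j^3 = -(3*s + 8*t)^3 is a perfect cube, so E-series; the 4-jet and mu = 7 give E_7.

7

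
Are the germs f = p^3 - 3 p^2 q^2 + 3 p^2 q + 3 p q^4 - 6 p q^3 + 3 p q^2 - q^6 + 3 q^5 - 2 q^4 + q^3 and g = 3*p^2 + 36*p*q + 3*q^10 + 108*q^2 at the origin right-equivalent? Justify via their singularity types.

No.

The Hessian of f at 0 is [[0, 0], [0, 0]] with rank 0, so corank 2. A Groebner basis of the Jacobian ideal J(f) in C{p,q} is {p^3 - 3*p^2/2 - 3*p*q - 3*q^2/2, p^2*q + p^2 + 2*p*q + q^2, -p^2/2 + p*q^2 - p*q - q^2/2, q^3}; counting standard monomials gives mu = 6. Corank 2; j^3 = (p + q)^3 is a perfect cube, so E-series; the 4-jet and mu = 6 give E_6. The Hessian of g at 0 is [[6, 36], [36, 216]] with rank 1, so corank 1. A Groebner basis of the Jacobian ideal J(g) in C{p,q} is {q^9, p + 6*q}; counting standard monomials gives mu = 9. Corank 1: A-series; mu = 9 gives A_9. f is E_6 but g is A_9, hence not right-equivalent.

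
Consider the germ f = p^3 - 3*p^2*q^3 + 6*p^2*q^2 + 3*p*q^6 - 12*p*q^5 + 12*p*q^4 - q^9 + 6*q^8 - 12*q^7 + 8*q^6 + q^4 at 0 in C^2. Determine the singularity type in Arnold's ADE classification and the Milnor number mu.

Type E_6, Milnor number mu = 6.

The Hessian of f at 0 has rank 0. Corank 2; j^3 = p^3 is a perfect cube, so E-series; the 4-jet and mu = 6 give E_6.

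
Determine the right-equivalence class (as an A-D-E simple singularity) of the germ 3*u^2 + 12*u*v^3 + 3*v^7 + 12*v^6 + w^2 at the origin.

The Hessian of f at 0 is [[6, 0, 0], [0, 0, 0], [0, 0, 2]] with rank 2, so corank 1. A Groebner basis of the Jacobian ideal J(f) in C{u,v,w} is {u/2 + v^3, u^2, w}; counting standard monomials gives mu = 6. Corank 1: A-series; mu = 6 gives A_6.

A_{6}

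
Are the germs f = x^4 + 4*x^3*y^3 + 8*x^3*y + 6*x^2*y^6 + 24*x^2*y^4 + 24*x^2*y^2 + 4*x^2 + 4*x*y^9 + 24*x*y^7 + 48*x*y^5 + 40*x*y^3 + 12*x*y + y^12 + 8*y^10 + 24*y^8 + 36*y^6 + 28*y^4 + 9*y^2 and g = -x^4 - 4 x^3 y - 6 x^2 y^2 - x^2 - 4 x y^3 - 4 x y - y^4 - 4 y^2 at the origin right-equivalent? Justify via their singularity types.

Yes.

The Hessian of f at 0 is [[8, 12], [12, 18]] with rank 1, so corank 1. A Groebner basis of the Jacobian ideal J(f) in C{x,y} is {y^3, x + 3*y/2}; counting standard monomials gives mu = 3. Corank 1: A-series; mu = 3 gives A_3. The Hessian of g at 0 is [[-2, -4], [-4, -8]] with rank 1, so corank 1. A Groebner basis of the Jacobian ideal J(g) in C{x,y} is {y^3, x + 2*y}; counting standard monomials gives mu = 3. Corank 1: A-series; mu = 3 gives A_3. Both have type A_3, hence right-equivalent.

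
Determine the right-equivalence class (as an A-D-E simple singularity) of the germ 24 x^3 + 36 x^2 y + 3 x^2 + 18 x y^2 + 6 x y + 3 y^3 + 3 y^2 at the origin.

The Hessian of f at 0 is [[6, 6], [6, 6]] with rank 1, so corank 1. A Groebner basis of the Jacobian ideal J(f) in C{x,y} is {y^2, x + y}; counting standard monomials gives mu = 2. Corank 1: A-series; mu = 2 gives A_2.

A2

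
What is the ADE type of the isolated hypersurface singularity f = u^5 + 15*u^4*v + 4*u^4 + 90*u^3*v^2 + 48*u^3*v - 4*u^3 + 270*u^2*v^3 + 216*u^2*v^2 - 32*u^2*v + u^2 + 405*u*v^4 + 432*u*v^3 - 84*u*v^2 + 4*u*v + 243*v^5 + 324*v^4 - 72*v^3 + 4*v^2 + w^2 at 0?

A_4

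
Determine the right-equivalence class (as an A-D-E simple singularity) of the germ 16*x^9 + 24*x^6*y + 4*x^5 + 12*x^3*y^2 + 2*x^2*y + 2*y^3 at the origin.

D4

The Hessian of f at 0 is [[0, 0], [0, 0]] with rank 0, so corank 2. A Groebner basis of the Jacobian ideal J(f) in C{x,y} is {y^3, x^2 + 3*y^2, x*y}; counting standard monomials gives mu = 4. Corank 2; j^3 = 2*y*(x^2 + y^2) splits into three distinct lines over C (the quadratic factor has nonzero discriminant), so D_4.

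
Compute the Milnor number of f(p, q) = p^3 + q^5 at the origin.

The Hessian of f at 0 has rank 0. Corank 2; j^3 = p^3 is a perfect cube, so E-series; the 5-jet and mu = 8 give E_8.

8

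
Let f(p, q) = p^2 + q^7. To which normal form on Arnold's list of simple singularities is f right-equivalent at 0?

The Hessian of f at 0 is [[2, 0], [0, 0]] with rank 1, so corank 1. A Groebner basis of the Jacobian ideal J(f) in C{p,q} is {q^6, p}; counting standard monomials gives mu = 6. Corank 1: A-series; mu = 6 gives A_6.

A_6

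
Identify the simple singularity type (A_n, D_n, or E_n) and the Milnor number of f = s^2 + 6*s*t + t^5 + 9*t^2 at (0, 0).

The Hessian of f at 0 is [[2, 6], [6, 18]] with rank 1, so corank 1. A Groebner basis of the Jacobian ideal J(f) in C{s,t} is {t^4, s + 3*t}; counting standard monomials gives mu = 4. Corank 1: A-series; mu = 4 gives A_4.

Type A_{4}, Milnor number mu = 4.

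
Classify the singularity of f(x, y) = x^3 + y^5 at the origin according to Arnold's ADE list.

E8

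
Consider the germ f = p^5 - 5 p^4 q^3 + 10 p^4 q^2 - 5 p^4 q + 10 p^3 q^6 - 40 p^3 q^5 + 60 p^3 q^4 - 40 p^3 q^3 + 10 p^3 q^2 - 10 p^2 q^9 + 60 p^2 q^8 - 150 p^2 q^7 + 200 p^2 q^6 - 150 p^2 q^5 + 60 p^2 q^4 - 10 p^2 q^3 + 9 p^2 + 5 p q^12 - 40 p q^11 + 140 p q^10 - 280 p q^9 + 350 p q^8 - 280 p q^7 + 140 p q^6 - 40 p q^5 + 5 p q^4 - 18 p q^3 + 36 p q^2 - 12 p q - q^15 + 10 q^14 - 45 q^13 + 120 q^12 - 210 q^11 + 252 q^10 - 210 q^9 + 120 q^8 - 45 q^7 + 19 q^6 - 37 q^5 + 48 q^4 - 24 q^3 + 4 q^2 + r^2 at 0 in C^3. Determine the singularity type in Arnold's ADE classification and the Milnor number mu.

Type A_4, Milnor number mu = 4.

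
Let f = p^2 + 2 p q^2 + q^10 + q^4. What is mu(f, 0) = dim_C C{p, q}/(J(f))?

9

The Hessian of f at 0 is [[2, 0], [0, 0]] with rank 1, so corank 1. A Groebner basis of the Jacobian ideal J(f) in C{p,q} is {p^5, p^4*q, p + q^2}; counting standard monomials gives mu = 9. Corank 1: A-series; mu = 9 gives A_9.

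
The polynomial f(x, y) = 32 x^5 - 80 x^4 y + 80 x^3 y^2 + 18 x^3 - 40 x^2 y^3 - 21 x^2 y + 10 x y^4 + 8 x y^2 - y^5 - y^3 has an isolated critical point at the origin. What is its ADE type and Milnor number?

Type D_{6}, Milnor number mu = 6.

The Hessian of f at 0 has rank 0. Corank 2; j^3 = (2*x - y)*(3*x - y)^2 has shape L^2 M (L != M), so D-series; mu = 6 gives D_6.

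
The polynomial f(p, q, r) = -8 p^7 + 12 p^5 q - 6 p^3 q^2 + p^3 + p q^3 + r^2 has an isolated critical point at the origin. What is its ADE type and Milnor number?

The Hessian of f at 0 is [[0, 0, 0], [0, 0, 0], [0, 0, 2]] with rank 1, so corank 2. A Groebner basis of the Jacobian ideal J(f) in C{p,q,r} is {p^3, p*q^2, 3*p^2 + q^3, r}; counting standard monomials gives mu = 7. Corank 2; j^3 = p^3 is a perfect cube, so E-series; the 4-jet and mu = 7 give E_7.

Type E_{7}, Milnor number mu = 7.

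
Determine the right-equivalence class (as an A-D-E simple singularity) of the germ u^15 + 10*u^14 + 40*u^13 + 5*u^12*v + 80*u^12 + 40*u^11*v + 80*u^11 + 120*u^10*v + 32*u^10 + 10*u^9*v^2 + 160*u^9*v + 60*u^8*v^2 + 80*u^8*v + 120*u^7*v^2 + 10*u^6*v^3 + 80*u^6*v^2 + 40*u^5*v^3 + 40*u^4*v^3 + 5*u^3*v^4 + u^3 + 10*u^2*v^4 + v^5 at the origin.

E_{8}

The Hessian of f at 0 has rank 0. Corank 2; j^3 = u^3 is a perfect cube, so E-series; the 5-jet and mu = 8 give E_8.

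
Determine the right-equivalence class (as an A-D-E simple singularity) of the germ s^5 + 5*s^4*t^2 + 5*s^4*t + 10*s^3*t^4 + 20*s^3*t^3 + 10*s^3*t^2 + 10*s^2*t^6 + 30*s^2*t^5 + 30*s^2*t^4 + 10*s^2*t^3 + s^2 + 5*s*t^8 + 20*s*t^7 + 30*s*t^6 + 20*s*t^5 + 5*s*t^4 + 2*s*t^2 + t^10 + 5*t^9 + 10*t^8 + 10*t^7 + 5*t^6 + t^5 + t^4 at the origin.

A4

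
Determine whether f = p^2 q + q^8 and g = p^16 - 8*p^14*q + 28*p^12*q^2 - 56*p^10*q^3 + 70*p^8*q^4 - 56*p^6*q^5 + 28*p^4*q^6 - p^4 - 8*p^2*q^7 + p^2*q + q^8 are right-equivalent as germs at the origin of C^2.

Yes.

The Hessian of f at 0 is [[0, 0], [0, 0]] with rank 0, so corank 2. A Groebner basis of the Jacobian ideal J(f) in C{p,q} is {p^2/8 + q^7, p^3, p*q}; counting standard monomials gives mu = 9. Corank 2; j^3 = p^2*q has shape L^2 M (L != M), so D-series; mu = 9 gives D_9. The Hessian of g at 0 is [[0, 0], [0, 0]] with rank 0, so corank 2. A Groebner basis of the Jacobian ideal J(g) in C{p,q} is {p^2/8 + q^7, p^3, p*q}; counting standard monomials gives mu = 9. Corank 2; j^3 = p^2*q has shape L^2 M (L != M), so D-series; mu = 9 gives D_9. Both have type D_9, hence right-equivalent.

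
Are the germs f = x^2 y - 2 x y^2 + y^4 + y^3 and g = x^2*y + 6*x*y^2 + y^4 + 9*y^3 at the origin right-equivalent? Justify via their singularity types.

Yes.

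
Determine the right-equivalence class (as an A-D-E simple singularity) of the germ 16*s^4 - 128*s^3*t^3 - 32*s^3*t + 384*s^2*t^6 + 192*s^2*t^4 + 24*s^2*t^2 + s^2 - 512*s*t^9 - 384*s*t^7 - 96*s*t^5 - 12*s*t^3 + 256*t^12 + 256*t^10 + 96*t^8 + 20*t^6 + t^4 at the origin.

The Hessian of f at 0 has rank 1. Corank 1: A-series; mu = 3 gives A_3.

A3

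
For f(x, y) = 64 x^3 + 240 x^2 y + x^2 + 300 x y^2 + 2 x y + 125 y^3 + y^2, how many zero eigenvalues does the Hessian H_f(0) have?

The Hessian at 0 is [[2, 2], [2, 2]] of rank 1; hence corank 1.

1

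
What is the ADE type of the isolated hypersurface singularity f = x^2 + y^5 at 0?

The Hessian of f at 0 is [[2, 0], [0, 0]] with rank 1, so corank 1. A Groebner basis of the Jacobian ideal J(f) in C{x,y} is {y^4, x}; counting standard monomials gives mu = 4. Corank 1: A-series; mu = 4 gives A_4.

A_4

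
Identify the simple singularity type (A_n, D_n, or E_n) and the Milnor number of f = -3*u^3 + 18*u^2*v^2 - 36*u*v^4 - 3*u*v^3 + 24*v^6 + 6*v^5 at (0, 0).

Type E_{7}, Milnor number mu = 7.

The Hessian of f at 0 has rank 0. Corank 2; j^3 = -3*u^3 is a perfect cube, so E-series; the 4-jet and mu = 7 give E_7.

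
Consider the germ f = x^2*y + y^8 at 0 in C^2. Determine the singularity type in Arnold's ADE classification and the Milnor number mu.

Type D9, Milnor number mu = 9.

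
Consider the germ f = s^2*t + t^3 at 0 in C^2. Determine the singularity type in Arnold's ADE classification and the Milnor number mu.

Type D4, Milnor number mu = 4.

The Hessian of f at 0 has rank 0. Corank 2; j^3 = t*(s^2 + t^2) splits into three distinct lines over C (the quadratic factor has nonzero discriminant), so D_4.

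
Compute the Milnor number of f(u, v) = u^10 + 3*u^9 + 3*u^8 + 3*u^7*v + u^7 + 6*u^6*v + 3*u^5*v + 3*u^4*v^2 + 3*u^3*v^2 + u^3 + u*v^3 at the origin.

7

The Hessian of f at 0 is [[0, 0], [0, 0]] with rank 0, so corank 2. A Groebner basis of the Jacobian ideal J(f) in C{u,v} is {u^3, u*v^2, 3*u^2 + v^3}; counting standard monomials gives mu = 7. Corank 2; j^3 = u^3 is a perfect cube, so E-series; the 4-jet and mu = 7 give E_7.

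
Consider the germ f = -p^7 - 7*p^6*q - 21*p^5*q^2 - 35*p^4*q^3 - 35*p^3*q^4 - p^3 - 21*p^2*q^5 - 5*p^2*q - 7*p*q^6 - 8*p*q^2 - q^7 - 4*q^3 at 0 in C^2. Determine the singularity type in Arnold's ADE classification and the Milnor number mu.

The Hessian of f at 0 has rank 0. Corank 2; j^3 = -(p + q)*(p + 2*q)^2 has shape L^2 M (L != M), so D-series; mu = 8 gives D_8.

Type D_8, Milnor number mu = 8.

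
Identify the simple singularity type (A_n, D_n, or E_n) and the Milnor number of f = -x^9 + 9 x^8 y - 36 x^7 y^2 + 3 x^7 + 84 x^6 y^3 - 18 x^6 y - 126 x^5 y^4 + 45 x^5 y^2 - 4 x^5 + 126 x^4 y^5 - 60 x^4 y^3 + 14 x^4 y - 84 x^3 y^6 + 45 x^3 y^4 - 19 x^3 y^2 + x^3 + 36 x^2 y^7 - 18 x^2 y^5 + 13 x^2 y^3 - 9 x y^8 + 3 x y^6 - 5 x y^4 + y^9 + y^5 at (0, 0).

The Hessian of f at 0 has rank 0. Corank 2; j^3 = x^3 is a perfect cube, so E-series; the 5-jet and mu = 8 give E_8.

Type E8, Milnor number mu = 8.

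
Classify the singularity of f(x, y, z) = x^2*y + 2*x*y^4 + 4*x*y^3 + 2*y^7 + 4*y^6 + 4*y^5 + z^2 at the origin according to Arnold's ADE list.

The Hessian of f at 0 has rank 1. Corank 2; j^3 = x^2*y has shape L^2 M (L != M), so D-series; mu = 8 gives D_8.

D_8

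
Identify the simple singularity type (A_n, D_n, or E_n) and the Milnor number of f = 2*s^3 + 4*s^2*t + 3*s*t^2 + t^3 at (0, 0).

The Hessian of f at 0 is [[0, 0], [0, 0]] with rank 0, so corank 2. A Groebner basis of the Jacobian ideal J(f) in C{s,t} is {t^3, s^2 - 3*t^2/2, s*t + 3*t^2/2}; counting standard monomials gives mu = 4. Corank 2; j^3 = (s + t)*(2*s^2 + 2*s*t + t^2) splits into three distinct lines over C (the quadratic factor has nonzero discriminant), so D_4.

Type D_4, Milnor number mu = 4.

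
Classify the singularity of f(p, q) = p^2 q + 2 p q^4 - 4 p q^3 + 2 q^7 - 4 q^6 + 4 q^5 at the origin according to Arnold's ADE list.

The Hessian of f at 0 is [[0, 0], [0, 0]] with rank 0, so corank 2. A Groebner basis of the Jacobian ideal J(f) in C{p,q} is {-p^2/6 + p*q^3 + 8*p*q^2/3 + 14*p*q/3 - 28*q^3/3, p*q + q^4 - 2*q^3, p^3 + 4*p^2/3 - 16*p*q^2/3 - 16*p*q/3 + 32*q^3/3, p^2*q - 2*p^2/3 + 20*p*q^2/3 + 32*p*q/3 - 64*q^3/3}; counting standard monomials gives mu = 8. Corank 2; j^3 = p^2*q has shape L^2 M (L != M), so D-series; mu = 8 gives D_8.

D_8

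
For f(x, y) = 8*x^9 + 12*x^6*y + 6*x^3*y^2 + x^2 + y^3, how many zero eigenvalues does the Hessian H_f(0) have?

1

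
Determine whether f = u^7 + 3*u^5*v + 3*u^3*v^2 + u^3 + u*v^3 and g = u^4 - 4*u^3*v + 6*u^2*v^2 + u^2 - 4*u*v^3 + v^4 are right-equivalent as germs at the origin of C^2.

No.

The Hessian of f at 0 has rank 0. Corank 2; j^3 = u^3 is a perfect cube, so E-series; the 4-jet and mu = 7 give E_7. The Hessian of g at 0 has rank 1. Corank 1: A-series; mu = 3 gives A_3. f is E_7 but g is A_3, hence not right-equivalent.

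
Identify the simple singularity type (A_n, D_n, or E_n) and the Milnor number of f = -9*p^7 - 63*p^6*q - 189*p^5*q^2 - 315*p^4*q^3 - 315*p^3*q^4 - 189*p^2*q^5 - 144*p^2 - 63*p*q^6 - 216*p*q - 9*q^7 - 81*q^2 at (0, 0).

Type A_6, Milnor number mu = 6.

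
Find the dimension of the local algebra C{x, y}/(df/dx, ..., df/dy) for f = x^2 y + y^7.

8

The Hessian of f at 0 is [[0, 0], [0, 0]] with rank 0, so corank 2. A Groebner basis of the Jacobian ideal J(f) in C{x,y} is {x^2/7 + y^6, x^3, x*y}; counting standard monomials gives mu = 8. Corank 2; j^3 = x^2*y has shape L^2 M (L != M), so D-series; mu = 8 gives D_8.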